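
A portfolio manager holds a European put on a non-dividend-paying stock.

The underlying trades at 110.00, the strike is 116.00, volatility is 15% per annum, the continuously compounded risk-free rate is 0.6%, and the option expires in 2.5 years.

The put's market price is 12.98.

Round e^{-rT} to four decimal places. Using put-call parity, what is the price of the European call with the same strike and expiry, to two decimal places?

8.71

e^(−rT) = e^(−0.006·2.5) = 0.9851
Put-call parity: C − P = S − K·e^(−rT) = 110 − 116·0.9851 = 110 − 114.2716 = -4.2716
C = P + (C − P) = 12.98 + (-4.2716) = 8.7084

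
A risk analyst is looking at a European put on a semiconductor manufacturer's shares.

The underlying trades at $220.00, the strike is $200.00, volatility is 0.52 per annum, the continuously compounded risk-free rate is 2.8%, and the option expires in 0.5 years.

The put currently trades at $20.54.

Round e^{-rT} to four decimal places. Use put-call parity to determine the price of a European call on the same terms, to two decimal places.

$43.32

e^(−rT) = e^(−0.028·0.5) = 0.9861
Put-call parity: C − P = S − K·e^(−rT) = 220 − 200·0.9861 = 220 − 197.2200 = 22.7800
C = P + (C − P) = 20.54 + (22.7800) = 43.3200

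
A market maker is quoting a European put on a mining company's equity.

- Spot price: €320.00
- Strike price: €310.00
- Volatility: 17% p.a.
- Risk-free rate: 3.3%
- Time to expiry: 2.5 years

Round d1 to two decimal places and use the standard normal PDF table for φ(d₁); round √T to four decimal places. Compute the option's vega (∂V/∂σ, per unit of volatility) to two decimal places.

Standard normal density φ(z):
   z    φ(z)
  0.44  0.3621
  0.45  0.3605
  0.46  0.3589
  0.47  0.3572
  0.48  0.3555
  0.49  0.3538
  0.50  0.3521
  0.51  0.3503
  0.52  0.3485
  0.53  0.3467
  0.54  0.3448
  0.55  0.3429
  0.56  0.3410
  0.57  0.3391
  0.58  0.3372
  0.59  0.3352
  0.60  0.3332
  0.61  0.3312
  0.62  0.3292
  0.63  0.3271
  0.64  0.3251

T = 2.5;  σ√T = 0.2688
ln(S/K) + (r + σ²/2)T = ln(320/310) + (0.033 + 0.17²/2)·2.5 = 0.0317 + 0.1186 = 0.1504
d₁ = 0.1504 / 0.2688 = 0.5594 ⇒ 0.56
√T = √2.5 = 1.5811
φ(d₁) = φ(0.56) = 0.3410
vega = S·φ(d₁)·√T = 320·0.3410·1.5811 = 172.5296

172.53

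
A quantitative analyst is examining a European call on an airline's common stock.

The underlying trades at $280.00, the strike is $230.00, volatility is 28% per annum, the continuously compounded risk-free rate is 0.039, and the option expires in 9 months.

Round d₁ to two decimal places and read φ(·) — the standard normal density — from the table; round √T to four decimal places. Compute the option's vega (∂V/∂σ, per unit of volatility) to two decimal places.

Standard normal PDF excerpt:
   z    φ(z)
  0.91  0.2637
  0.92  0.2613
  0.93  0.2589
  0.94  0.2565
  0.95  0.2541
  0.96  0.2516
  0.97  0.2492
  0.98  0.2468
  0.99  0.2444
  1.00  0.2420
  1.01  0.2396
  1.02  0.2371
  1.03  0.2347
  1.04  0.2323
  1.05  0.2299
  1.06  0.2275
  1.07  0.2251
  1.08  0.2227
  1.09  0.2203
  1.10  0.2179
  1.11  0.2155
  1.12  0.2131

σ√T = 0.28 × 0.8660 = 0.2425
d₁ = [ln(280/230) + (0.039 + ½·0.28²)·0.75] / (σ√T) = (0.1967 + 0.0587) / 0.2425 = 1.0531 ≈ 1.05
√T = √0.75 = 0.8660
φ(d₁) = φ(1.05) = 0.2299
vega = S·φ(d₁)·√T = 280·0.2299·0.8660 = 55.7462
(Vega is the same for a European call and put with the same parameters.)

55.75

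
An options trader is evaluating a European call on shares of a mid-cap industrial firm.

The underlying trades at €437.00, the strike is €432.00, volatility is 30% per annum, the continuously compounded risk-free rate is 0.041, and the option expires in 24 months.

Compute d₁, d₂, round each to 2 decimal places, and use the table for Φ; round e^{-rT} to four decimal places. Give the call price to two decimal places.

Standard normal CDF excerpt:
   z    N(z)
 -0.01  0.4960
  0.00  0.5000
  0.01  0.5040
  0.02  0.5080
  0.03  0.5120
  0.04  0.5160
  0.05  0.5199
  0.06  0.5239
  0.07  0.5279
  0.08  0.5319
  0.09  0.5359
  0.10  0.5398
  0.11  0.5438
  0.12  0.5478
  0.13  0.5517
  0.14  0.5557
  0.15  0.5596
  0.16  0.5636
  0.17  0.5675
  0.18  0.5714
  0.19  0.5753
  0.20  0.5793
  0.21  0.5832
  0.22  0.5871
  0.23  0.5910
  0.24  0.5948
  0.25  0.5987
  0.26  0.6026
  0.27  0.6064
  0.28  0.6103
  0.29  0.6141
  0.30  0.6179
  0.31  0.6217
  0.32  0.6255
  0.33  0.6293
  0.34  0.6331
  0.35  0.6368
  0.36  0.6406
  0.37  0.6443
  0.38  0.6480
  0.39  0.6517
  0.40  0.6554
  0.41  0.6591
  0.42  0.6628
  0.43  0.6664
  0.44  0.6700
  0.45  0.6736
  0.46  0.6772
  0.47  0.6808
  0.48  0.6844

€90.62

T = 2;  σ√T = 0.4243
d₁ = [ln(437/432) + (0.041 + 0.3²/2)·2] / 0.4243 = [0.0115 + 0.1720] / 0.4243 = 0.4325 which rounds to 0.43
d₂ = d₁ − σ√T = 0.4325 − 0.4243 = 0.0083 which rounds to 0.01
e^(−rT) = e^(−0.041·2) = 0.9213
N(d₁) = N(0.43) = 0.6664;  N(d₂) = N(0.01) = 0.5040
C = 437·0.6664 − 432·0.9213·0.5040 = 291.2168 − 200.5928 = 90.6240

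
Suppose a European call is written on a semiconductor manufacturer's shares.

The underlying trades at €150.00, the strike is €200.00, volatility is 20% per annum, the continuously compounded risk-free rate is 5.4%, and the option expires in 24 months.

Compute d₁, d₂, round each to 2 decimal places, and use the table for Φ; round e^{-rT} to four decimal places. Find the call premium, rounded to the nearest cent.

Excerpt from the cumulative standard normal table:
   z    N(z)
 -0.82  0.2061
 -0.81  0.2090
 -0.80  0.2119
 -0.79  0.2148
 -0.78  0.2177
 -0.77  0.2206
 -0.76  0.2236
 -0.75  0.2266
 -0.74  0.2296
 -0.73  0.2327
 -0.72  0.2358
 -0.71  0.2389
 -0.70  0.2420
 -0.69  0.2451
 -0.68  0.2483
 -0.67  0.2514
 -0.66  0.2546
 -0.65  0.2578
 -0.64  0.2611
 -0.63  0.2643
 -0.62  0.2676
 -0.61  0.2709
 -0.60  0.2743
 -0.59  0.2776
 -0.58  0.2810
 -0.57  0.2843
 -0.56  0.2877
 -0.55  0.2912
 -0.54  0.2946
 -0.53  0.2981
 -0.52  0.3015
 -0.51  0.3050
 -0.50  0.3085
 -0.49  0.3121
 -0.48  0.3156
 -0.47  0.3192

€7.73

σ√T = 0.2 × 1.4142 = 0.2828
d₁ = [ln(150/200) + (0.054 + 0.2²/2)·2] / 0.2828 = [-0.2877 + 0.1480] / 0.2828 = -0.4939 → -0.49
d₂ = d₁ − σ√T = -0.4939 − 0.2828 = -0.7767 → -0.78
exp(−rT) = exp(−0.054·2) = 0.8976
N(d₁) = N(-0.49) = 0.3121;  N(d₂) = N(-0.78) = 0.2177
C = 150·0.3121 − 200·0.8976·0.2177 = 46.8150 − 39.0815 = 7.7335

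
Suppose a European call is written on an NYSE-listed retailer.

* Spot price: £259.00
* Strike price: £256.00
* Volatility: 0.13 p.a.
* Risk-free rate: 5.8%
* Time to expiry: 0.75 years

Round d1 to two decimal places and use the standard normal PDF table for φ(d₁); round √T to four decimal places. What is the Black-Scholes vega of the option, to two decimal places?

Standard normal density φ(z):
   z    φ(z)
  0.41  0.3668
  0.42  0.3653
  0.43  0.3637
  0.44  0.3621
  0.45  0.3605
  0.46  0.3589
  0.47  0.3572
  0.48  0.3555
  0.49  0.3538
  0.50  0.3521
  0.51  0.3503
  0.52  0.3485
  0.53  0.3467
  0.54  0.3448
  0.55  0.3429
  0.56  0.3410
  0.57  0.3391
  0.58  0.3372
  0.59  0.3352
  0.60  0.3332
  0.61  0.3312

76.91

σ√T = 0.13·√0.75 = 0.1126
d₁ = [ln(259/256) + (0.058 + ½·0.13²)·0.75] / (σ√T) = (0.0117 + 0.0498) / 0.1126 = 0.5462 which rounds to 0.55
√T = √0.75 = 0.8660
φ(d₁) = φ(0.55) = 0.3429
vega = S·φ(d₁)·√T = 259·0.3429·0.8660 = 76.9104
(The put has the same vega.)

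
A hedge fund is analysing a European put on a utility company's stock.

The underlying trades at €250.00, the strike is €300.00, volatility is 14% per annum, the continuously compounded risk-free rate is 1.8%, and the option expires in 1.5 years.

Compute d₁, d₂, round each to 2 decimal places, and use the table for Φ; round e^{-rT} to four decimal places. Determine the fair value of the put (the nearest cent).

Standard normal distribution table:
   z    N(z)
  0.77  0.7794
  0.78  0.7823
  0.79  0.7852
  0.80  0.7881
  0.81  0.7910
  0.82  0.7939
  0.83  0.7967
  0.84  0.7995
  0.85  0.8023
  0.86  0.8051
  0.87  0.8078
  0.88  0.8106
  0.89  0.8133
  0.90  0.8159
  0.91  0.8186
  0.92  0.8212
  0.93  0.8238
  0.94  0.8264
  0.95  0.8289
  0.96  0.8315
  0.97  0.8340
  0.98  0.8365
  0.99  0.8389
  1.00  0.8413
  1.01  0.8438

T = 1.5;  σ√T = 0.1715
d₁ = [ln(250/300) + (0.018 + ½·0.14²)·1.5] / (σ√T) = (-0.1823 + 0.0417) / 0.1715 = -0.8201 which rounds to -0.82
d₂ = -0.8201 − 0.1715 = -0.9916 which rounds to -0.99
e^(−rT) = e^(−0.018·1.5) = 0.9734
N(−d₂) = N(0.99) = 0.8389;  N(−d₁) = N(0.82) = 0.7939
P = 300·0.9734·0.8389 − 250·0.7939 = 244.9756 − 198.4750 = 46.5006

€46.50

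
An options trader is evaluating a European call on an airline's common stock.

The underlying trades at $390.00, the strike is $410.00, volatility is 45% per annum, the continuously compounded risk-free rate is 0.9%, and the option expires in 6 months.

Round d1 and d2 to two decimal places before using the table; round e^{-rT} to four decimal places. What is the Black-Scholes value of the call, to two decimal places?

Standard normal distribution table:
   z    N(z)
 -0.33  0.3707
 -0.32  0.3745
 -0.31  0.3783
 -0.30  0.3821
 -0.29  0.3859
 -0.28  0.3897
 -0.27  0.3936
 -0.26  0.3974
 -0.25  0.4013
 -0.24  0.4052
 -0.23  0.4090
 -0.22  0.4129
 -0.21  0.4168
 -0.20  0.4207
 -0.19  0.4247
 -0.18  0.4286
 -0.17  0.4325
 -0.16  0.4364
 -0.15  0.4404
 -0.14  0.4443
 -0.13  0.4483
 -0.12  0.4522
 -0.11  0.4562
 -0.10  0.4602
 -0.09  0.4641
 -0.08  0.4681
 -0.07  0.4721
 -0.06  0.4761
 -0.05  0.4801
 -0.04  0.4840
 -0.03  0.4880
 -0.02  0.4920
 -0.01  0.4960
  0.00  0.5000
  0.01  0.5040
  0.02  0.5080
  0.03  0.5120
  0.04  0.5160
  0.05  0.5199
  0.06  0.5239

$42.16

σ√T = 0.45 × 0.7071 = 0.3182
d₁ = [ln(390/410) + (0.009 + 0.45²/2)·0.5] / 0.3182 = [-0.0500 + 0.0551] / 0.3182 = 0.0161 ≈ 0.02
d₂ = d₁ − σ√T = 0.0161 − 0.3182 = -0.3021 ≈ -0.30
exp(−rT) = exp(−0.009·0.5) = 0.9955
C = 390·N(0.02) − 410·0.9955·N(-0.30) = 390·0.5080 − 410·0.9955·0.3821 = 198.1200 − 155.9560 = 42.1640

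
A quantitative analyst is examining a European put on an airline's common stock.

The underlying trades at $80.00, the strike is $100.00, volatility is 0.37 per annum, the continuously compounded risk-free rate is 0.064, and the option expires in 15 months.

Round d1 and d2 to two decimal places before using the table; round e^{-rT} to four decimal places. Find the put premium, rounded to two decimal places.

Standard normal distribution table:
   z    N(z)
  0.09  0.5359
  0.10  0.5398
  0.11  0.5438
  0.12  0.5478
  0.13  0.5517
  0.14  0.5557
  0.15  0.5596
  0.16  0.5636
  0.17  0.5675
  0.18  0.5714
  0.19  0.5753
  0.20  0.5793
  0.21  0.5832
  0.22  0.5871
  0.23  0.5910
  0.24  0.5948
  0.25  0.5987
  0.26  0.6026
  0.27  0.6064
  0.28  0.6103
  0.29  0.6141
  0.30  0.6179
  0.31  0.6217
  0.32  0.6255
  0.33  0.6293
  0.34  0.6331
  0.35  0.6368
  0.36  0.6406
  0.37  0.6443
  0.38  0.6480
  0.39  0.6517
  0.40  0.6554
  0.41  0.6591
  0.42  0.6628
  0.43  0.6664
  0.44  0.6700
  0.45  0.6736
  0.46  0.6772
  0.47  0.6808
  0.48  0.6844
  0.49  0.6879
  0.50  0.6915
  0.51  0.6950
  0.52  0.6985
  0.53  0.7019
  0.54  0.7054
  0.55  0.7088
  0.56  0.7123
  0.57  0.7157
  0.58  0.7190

$20.97

σ√T = 0.37·√1.25 = 0.4137
d₁ = [ln(80/100) + (0.064 + ½·0.37²)·1.25] / (σ√T) = (-0.2231 + 0.1656) / 0.4137 = -0.1392 ≈ -0.14
d₂ = -0.1392 − 0.4137 = -0.5529 ≈ -0.55
e^(−rT) = e^(−0.064·1.25) = 0.9231
P = 100·0.9231·N(0.55) − 80·N(0.14) = 100·0.9231·0.7088 − 80·0.5557 = 65.4293 − 44.4560 = 20.9733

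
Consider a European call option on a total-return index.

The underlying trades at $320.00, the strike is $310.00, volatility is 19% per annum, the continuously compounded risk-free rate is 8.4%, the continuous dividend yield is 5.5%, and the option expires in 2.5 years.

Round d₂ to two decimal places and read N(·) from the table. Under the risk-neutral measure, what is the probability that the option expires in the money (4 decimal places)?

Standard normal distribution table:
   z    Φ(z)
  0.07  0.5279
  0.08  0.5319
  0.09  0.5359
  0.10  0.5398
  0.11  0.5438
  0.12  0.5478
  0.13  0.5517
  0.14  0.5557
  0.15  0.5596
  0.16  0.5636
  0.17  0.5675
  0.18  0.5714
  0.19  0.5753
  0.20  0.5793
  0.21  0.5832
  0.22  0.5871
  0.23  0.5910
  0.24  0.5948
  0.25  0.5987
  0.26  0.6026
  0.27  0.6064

0.5793

T = 2.5;  σ√T = 0.3004
d₁ = [ln(320/310) + (0.084 − 0.055 + 0.19²/2)·2.5] / 0.3004 = [0.0317 + 0.1176] / 0.3004 = 0.4972 ≈ 0.50
d₂ = d₁ − σ√T = 0.4972 − 0.3004 = 0.1968 ≈ 0.20
Risk-neutral Pr[S_T > K] = N(d₂) = N(0.20) = 0.5793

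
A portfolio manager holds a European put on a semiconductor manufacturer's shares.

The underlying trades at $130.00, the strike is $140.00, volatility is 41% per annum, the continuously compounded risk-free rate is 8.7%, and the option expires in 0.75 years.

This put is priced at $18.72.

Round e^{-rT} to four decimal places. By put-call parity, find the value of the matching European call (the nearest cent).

e^(−rT) = e^(−0.087·0.75) = 0.9368
Put-call parity: C − P = S − K·e^(−rT) = 130 − 140·0.9368 = 130 − 131.1520 = -1.1520
C = P + (C − P) = 18.72 + (-1.1520) = 17.5680

$17.57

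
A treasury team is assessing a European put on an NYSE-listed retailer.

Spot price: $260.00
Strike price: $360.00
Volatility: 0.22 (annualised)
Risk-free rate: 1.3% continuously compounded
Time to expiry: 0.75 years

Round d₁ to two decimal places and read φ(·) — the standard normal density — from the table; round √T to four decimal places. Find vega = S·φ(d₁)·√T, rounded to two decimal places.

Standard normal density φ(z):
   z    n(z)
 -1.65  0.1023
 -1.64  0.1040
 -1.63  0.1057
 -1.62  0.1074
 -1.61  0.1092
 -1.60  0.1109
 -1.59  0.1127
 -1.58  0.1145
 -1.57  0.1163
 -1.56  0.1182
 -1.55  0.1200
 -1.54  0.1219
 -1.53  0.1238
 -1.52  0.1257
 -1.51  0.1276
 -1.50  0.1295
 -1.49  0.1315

T = 0.75;  σ√T = 0.1905
d₁ = [ln(260/360) + (0.013 + 0.22²/2)·0.75] / 0.1905 = [-0.3254 + 0.0279] / 0.1905 = -1.5616 ⇒ -1.56
√T = √0.75 = 0.8660
φ(d₁) = φ(-1.56) = 0.1182
vega = S·φ(d₁)·√T = 260·0.1182·0.8660 = 26.6139

26.61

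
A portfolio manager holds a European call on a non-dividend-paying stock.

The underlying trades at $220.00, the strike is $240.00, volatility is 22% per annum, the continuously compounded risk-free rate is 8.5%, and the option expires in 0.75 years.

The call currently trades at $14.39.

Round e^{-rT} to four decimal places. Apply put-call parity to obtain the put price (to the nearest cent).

exp(−rT) = exp(−0.085·0.75) = 0.9382
Put-call parity: C − P = S − K·e^(−rT) = 220 − 240·0.9382 = 220 − 225.1680 = -5.1680
P = C − (C − P) = 14.39 − (-5.1680) = 19.5580

$19.56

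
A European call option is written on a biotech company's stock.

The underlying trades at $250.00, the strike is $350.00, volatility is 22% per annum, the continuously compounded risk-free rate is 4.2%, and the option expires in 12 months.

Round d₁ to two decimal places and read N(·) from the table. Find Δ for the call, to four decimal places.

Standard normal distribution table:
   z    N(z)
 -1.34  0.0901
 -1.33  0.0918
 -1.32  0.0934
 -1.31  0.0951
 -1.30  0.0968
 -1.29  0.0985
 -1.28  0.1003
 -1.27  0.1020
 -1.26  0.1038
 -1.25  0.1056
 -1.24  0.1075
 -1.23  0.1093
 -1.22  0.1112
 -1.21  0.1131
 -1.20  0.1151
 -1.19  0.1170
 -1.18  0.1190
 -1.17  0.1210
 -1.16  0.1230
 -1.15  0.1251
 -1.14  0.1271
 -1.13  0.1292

0.1093

σ√T = 0.22·√1 = 0.2200
ln(S/K) + (r + σ²/2)T = ln(250/350) + (0.042 + 0.22²/2)·1 = -0.3365 + 0.0662 = -0.2703
d₁ = -0.2703 / 0.2200 = -1.2285 → -1.23
N(d₁) = N(-1.23) = 0.1093
Δ_call = N(d₁) = 0.1093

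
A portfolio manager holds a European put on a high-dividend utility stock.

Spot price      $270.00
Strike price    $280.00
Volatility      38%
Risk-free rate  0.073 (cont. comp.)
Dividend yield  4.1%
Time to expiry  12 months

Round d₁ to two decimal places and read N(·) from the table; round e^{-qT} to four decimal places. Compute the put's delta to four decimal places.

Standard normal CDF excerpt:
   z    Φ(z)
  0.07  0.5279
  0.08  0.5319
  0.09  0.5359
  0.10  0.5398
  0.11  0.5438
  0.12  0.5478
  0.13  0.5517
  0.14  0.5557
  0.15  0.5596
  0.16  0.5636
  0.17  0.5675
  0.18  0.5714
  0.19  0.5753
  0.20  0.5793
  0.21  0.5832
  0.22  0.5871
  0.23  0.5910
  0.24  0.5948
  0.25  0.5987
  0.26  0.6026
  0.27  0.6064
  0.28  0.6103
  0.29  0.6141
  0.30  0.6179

-0.4114

σ√T = 0.38·√1 = 0.3800
d₁ = [ln(270/280) + (0.073 − 0.041 + 0.38²/2)·1] / 0.3800 = [-0.0364 + 0.1042] / 0.3800 = 0.1785 → 0.18
N(d₁) = N(0.18) = 0.5714
Δ_put = e^(−qT)·(N(d₁) − 1) = 0.9598·(0.5714 − 1) = -0.4114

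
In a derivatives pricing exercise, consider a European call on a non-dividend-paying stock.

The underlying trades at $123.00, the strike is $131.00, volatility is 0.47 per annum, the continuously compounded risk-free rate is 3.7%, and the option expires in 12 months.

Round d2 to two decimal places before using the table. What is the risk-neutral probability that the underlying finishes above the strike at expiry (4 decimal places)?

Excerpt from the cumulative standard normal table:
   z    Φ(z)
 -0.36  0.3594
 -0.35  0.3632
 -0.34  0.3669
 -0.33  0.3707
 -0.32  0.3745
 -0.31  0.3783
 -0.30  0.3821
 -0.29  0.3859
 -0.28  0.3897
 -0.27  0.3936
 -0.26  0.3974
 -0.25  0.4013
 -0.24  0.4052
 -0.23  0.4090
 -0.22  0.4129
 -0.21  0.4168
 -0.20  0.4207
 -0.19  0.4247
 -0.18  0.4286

T = 1;  σ√T = 0.4700
ln(S/K) + (r + σ²/2)T = ln(123/131) + (0.037 + 0.47²/2)·1 = -0.0630 + 0.1474 = 0.0844
d₁ = 0.0844 / 0.4700 = 0.1797 ≈ 0.18
d₂ = d₁ − σ√T = 0.1797 − 0.4700 = -0.2903 ≈ -0.29
Pr(exercise) under Q = N(d₂) = 0.3859

0.3859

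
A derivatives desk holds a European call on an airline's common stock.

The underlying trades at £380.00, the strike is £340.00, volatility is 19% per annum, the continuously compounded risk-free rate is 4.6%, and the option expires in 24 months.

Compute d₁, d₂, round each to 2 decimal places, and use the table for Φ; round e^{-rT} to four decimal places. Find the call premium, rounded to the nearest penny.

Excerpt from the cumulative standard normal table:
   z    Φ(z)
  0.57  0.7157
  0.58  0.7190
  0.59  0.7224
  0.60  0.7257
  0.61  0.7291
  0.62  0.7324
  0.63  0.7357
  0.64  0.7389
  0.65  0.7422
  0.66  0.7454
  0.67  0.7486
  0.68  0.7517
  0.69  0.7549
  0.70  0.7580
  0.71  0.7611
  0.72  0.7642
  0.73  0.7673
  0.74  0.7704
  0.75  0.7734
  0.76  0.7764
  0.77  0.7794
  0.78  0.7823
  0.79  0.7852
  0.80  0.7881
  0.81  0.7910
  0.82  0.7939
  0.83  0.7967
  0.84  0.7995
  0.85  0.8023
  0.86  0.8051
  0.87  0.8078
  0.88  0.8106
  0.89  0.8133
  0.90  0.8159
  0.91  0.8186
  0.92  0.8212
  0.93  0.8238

£81.93

σ√T = 0.19·√2 = 0.2687
d₁ = [ln(380/340) + (0.046 + ½·0.19²)·2] / (σ√T) = (0.1112 + 0.1281) / 0.2687 = 0.8907 ⇒ 0.89
d₂ = 0.8907 − 0.2687 = 0.6220 ⇒ 0.62
e^(−rT) = e^(−0.046·2) = 0.9121
N(d₁) = N(0.89) = 0.8133;  N(d₂) = N(0.62) = 0.7324
C = 380·0.8133 − 340·0.9121·0.7324 = 309.0540 − 227.1275 = 81.9265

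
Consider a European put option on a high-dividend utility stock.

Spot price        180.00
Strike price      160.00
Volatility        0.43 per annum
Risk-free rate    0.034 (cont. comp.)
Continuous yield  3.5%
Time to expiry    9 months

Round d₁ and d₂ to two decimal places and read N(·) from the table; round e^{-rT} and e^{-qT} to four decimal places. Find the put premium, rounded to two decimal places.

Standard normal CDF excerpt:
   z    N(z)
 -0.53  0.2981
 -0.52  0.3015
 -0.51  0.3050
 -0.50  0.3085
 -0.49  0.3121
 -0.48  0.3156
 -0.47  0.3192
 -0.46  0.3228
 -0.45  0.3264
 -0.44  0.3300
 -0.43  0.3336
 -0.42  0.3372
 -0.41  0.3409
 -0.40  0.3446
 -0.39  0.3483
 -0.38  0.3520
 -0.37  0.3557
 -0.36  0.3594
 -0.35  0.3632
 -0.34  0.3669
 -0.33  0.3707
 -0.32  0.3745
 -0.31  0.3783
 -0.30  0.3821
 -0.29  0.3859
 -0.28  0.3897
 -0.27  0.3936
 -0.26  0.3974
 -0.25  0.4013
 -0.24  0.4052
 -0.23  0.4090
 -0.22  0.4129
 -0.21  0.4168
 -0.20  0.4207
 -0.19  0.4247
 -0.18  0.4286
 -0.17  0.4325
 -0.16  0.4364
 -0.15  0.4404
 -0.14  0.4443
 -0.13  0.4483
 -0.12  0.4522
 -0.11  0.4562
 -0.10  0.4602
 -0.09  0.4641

T = 0.75;  σ√T = 0.3724
d₁ = [ln(180/160) + (0.034 − 0.035 + 0.43²/2)·0.75] / 0.3724 = [0.1178 + 0.0686] / 0.3724 = 0.5005 ≈ 0.50
d₂ = d₁ − σ√T = 0.5005 − 0.3724 = 0.1281 ≈ 0.13
exp(−qT) = exp(−0.035·0.75) = 0.9741;  exp(−rT) = exp(−0.034·0.75) = 0.9748
P = 160·0.9748·N(-0.13) − 180·0.9741·N(-0.50) = 160·0.9748·0.4483 − 180·0.9741·0.3085 = 69.9205 − 54.0918 = 15.8287

15.83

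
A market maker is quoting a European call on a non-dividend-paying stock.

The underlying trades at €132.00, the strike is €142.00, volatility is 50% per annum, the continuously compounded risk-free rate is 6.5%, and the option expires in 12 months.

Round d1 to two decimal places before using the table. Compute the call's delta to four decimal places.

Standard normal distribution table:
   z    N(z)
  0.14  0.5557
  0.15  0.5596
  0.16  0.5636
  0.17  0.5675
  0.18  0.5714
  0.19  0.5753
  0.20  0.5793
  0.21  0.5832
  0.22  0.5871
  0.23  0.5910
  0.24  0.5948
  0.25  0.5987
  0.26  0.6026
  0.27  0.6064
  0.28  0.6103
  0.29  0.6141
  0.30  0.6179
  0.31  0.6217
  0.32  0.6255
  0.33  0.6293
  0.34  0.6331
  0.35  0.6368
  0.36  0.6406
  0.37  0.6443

0.5910

σ√T = 0.5 × 1.0000 = 0.5000
ln(S/K) + (r + σ²/2)T = ln(132/142) + (0.065 + 0.5²/2)·1 = -0.0730 + 0.1900 = 0.1170
d₁ = 0.1170 / 0.5000 = 0.2339 → 0.23
N(d₁) = N(0.23) = 0.5910
Δ_call = N(d₁) = 0.5910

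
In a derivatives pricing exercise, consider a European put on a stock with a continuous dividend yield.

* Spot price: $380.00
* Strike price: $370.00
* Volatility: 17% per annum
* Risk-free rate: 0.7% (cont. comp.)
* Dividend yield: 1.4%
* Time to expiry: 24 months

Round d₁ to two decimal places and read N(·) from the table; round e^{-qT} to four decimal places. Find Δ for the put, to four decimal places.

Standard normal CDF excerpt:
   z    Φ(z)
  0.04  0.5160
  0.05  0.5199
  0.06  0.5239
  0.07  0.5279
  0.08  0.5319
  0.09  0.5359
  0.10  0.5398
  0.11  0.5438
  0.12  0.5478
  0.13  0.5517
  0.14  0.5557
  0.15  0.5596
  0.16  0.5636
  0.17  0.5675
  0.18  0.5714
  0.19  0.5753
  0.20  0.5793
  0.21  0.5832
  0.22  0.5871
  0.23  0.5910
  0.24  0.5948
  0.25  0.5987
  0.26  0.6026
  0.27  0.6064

T = 2;  σ√T = 0.2404
d₁ = [ln(380/370) + (0.007 − 0.014 + ½·0.17²)·2] / (σ√T) = (0.0267 + 0.0149) / 0.2404 = 0.1729 which rounds to 0.17
N(d₁) = N(0.17) = 0.5675
Δ_put = exp(−qT)·(N(d₁) − 1) = 0.9724·(0.5675 − 1) = -0.4206

-0.4206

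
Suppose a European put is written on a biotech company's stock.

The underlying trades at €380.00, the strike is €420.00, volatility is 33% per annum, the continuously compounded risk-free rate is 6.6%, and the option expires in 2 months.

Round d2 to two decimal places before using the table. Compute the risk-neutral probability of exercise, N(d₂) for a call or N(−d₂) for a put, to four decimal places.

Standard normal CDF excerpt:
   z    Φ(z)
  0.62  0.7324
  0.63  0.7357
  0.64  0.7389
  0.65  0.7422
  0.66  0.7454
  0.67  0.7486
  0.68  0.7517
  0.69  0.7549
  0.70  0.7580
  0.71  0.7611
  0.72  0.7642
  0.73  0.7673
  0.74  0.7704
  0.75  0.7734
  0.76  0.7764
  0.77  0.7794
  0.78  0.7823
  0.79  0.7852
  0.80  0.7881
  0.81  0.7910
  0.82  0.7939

0.7673

σ√T = 0.33·√0.1667 = 0.1347
ln(S/K) + (r + σ²/2)T = ln(380/420) + (0.066 + 0.33²/2)·0.1667 = -0.1001 + 0.0201 = -0.0800
d₁ = -0.0800 / 0.1347 = -0.5939 → -0.59
d₂ = d₁ − σ√T = -0.5939 − 0.1347 = -0.7286 → -0.73
Risk-neutral Pr[S_T < K] = N(−d₂) = N(0.73) = 0.7673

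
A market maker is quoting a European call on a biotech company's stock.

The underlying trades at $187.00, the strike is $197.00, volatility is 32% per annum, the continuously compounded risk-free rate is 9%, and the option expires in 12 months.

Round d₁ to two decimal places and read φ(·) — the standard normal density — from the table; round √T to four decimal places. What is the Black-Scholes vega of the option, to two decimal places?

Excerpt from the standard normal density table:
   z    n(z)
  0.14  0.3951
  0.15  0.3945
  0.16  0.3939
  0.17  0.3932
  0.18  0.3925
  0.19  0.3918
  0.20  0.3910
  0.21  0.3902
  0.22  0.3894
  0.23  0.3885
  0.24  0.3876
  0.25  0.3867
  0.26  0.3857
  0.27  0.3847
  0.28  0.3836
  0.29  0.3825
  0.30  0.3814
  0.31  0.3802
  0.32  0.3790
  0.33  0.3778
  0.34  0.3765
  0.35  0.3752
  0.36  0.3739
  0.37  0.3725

71.73

T = 1;  σ√T = 0.3200
ln(S/K) + (r + σ²/2)T = ln(187/197) + (0.09 + 0.32²/2)·1 = -0.0521 + 0.1412 = 0.0891
d₁ = 0.0891 / 0.3200 = 0.2785 ≈ 0.28
√T = √1 = 1.0000
φ(d₁) = φ(0.28) = 0.3836
vega = S·φ(d₁)·√T = 187·0.3836·1.0000 = 71.7332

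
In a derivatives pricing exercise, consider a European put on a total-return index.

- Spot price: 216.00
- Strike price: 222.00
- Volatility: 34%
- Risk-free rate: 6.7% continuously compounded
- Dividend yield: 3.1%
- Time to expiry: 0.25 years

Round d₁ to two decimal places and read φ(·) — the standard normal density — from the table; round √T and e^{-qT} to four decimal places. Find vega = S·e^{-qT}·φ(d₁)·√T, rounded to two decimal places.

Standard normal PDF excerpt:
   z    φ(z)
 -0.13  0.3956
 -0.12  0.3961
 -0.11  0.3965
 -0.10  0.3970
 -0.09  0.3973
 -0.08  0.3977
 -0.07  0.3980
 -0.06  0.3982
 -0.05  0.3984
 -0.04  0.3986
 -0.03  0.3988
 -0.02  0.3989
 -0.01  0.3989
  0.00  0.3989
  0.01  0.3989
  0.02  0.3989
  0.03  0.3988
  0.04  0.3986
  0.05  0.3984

σ√T = 0.34·√0.25 = 0.1700
d₁ = [ln(216/222) + (0.067 − 0.031 + 0.34²/2)·0.25] / 0.1700 = [-0.0274 + 0.0235] / 0.1700 = -0.0232 ⇒ -0.02
√T = √0.25 = 0.5000
φ(d₁) = φ(-0.02) = 0.3989
exp(−qT) = exp(−0.031·0.25) = 0.9923
vega = S·exp(−qT)·φ(d₁)·√T = 216·0.9923·0.3989·0.5000 = 42.7495
(The call has the same vega.)

42.75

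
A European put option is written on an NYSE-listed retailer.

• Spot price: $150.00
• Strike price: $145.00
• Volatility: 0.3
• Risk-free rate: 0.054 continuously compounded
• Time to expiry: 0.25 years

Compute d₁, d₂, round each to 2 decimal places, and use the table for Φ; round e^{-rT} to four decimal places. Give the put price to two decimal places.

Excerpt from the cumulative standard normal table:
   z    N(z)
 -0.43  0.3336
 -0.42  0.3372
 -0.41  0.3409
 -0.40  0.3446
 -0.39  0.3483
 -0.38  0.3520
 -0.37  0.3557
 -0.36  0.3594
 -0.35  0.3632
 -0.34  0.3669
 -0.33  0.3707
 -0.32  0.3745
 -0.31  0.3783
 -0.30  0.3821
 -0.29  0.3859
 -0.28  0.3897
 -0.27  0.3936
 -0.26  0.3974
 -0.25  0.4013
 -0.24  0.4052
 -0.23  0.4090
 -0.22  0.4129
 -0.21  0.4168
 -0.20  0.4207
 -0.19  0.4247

$5.72

σ√T = 0.3 × 0.5000 = 0.1500
d₁ = [ln(150/145) + (0.054 + 0.3²/2)·0.25] / 0.1500 = [0.0339 + 0.0248] / 0.1500 = 0.3910 ≈ 0.39
d₂ = d₁ − σ√T = 0.3910 − 0.1500 = 0.2410 ≈ 0.24
exp(−rT) = exp(−0.054·0.25) = 0.9866
N(−d₂) = N(-0.24) = 0.4052;  N(−d₁) = N(-0.39) = 0.3483
P = 145·0.9866·0.4052 − 150·0.3483 = 57.9667 − 52.2450 = 5.7217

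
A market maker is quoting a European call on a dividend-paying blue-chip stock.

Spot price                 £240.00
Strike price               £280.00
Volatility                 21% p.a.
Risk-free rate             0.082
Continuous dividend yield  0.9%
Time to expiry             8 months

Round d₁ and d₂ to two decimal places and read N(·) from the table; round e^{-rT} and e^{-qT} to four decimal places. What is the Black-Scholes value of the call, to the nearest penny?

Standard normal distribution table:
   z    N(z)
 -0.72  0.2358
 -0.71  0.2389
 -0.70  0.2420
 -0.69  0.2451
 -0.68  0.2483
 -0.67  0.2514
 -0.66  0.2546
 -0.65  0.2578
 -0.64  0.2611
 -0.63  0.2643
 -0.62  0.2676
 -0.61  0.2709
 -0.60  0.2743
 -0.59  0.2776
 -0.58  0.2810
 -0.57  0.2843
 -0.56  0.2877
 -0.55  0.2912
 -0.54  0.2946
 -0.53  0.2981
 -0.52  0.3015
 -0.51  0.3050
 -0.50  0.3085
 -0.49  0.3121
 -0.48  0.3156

σ√T = 0.21 × 0.8165 = 0.1715
d₁ = [ln(240/280) + (0.082 − 0.009 + 0.21²/2)·0.6667] / 0.1715 = [-0.1542 + 0.0634] / 0.1715 = -0.5295 ≈ -0.53
d₂ = d₁ − σ√T = -0.5295 − 0.1715 = -0.7009 ≈ -0.70
e^(−qT) = e^(−0.009·0.6667) = 0.9940;  e^(−rT) = e^(−0.082·0.6667) = 0.9468
C = 240·0.9940·N(-0.53) − 280·0.9468·N(-0.70) = 240·0.9940·0.2981 − 280·0.9468·0.2420 = 71.1147 − 64.1552 = 6.9596

£6.96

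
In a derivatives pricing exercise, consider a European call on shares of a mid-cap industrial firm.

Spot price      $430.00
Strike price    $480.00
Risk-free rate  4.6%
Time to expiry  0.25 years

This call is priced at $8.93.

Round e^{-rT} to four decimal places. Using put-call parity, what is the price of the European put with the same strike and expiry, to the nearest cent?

$53.46

exp(−rT) = exp(−0.046·0.25) = 0.9886
Put-call parity: C − P = S − K·e^(−rT) = 430 − 480·0.9886 = 430 − 474.5280 = -44.5280
P = C − (C − P) = 8.93 − (-44.5280) = 53.4580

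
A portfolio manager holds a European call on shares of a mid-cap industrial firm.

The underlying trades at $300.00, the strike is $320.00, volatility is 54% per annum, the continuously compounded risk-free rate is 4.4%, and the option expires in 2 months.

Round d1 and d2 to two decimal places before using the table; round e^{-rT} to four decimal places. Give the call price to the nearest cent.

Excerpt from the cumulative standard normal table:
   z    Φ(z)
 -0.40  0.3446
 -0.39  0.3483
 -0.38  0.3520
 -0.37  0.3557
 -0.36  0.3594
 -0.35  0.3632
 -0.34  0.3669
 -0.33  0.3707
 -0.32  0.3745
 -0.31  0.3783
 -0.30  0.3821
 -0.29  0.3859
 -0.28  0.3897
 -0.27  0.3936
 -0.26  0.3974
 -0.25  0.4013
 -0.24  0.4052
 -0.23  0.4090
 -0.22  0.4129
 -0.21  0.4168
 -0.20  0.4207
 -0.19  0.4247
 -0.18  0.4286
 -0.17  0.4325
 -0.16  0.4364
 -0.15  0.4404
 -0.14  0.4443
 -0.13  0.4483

$19.13

σ√T = 0.54·√0.1667 = 0.2205
ln(S/K) + (r + σ²/2)T = ln(300/320) + (0.044 + 0.54²/2)·0.1667 = -0.0645 + 0.0316 = -0.0329
d₁ = -0.0329 / 0.2205 = -0.1493 ⇒ -0.15
d₂ = d₁ − σ√T = -0.1493 − 0.2205 = -0.3697 ⇒ -0.37
exp(−rT) = exp(−0.044·0.1667) = 0.9927
C = 300·N(-0.15) − 320·0.9927·N(-0.37) = 300·0.4404 − 320·0.9927·0.3557 = 132.1200 − 112.9931 = 19.1269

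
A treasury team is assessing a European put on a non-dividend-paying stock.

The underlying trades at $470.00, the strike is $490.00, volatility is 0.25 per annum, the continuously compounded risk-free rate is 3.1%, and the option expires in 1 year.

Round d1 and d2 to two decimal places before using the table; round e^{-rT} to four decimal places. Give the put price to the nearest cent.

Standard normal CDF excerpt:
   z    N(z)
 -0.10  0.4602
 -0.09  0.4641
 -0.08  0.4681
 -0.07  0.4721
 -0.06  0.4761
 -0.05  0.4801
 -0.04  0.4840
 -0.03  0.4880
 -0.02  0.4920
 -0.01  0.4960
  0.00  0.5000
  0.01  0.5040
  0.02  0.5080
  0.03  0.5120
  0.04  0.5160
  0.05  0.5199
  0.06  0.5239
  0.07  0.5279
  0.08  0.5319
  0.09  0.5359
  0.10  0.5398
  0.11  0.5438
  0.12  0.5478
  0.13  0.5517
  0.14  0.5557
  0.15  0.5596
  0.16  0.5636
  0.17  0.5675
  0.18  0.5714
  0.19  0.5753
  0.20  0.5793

T = 1;  σ√T = 0.2500
d₁ = [ln(470/490) + (0.031 + 0.25²/2)·1] / 0.2500 = [-0.0417 + 0.0622] / 0.2500 = 0.0823 ⇒ 0.08
d₂ = d₁ − σ√T = 0.0823 − 0.2500 = -0.1677 ⇒ -0.17
e^(−rT) = e^(−0.031·1) = 0.9695
P = 490·0.9695·N(0.17) − 470·N(-0.08) = 490·0.9695·0.5675 − 470·0.4681 = 269.5937 − 220.0070 = 49.5867

$49.59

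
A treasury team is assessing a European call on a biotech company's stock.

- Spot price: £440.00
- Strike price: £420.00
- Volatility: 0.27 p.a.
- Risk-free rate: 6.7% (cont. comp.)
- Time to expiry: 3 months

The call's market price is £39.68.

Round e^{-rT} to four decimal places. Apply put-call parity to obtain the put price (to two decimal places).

exp(−rT) = exp(−0.067·0.25) = 0.9834
Put-call parity: C − P = S − K·e^(−rT) = 440 − 420·0.9834 = 440 − 413.0280 = 26.9720
P = C − (C − P) = 39.68 − (26.9720) = 12.7080

£12.71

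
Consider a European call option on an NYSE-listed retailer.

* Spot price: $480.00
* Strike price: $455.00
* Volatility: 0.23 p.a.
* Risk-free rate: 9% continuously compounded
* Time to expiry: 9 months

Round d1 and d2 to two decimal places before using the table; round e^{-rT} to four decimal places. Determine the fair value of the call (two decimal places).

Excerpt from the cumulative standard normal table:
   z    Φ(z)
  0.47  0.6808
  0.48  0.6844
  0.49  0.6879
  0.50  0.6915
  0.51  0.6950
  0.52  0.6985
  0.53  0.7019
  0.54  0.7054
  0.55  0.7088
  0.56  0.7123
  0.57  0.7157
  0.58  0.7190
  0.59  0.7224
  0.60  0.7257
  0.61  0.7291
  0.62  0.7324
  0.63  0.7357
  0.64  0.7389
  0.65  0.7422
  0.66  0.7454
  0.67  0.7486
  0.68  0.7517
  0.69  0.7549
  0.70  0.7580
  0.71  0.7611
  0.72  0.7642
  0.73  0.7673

$69.75

σ√T = 0.23 × 0.8660 = 0.1992
d₁ = [ln(480/455) + (0.09 + 0.23²/2)·0.75] / 0.1992 = [0.0535 + 0.0873] / 0.1992 = 0.7070 → 0.71
d₂ = d₁ − σ√T = 0.7070 − 0.1992 = 0.5078 → 0.51
exp(−rT) = exp(−0.09·0.75) = 0.9347
N(d₁) = N(0.71) = 0.7611;  N(d₂) = N(0.51) = 0.6950
C = 480·0.7611 − 455·0.9347·0.6950 = 365.3280 − 295.5755 = 69.7525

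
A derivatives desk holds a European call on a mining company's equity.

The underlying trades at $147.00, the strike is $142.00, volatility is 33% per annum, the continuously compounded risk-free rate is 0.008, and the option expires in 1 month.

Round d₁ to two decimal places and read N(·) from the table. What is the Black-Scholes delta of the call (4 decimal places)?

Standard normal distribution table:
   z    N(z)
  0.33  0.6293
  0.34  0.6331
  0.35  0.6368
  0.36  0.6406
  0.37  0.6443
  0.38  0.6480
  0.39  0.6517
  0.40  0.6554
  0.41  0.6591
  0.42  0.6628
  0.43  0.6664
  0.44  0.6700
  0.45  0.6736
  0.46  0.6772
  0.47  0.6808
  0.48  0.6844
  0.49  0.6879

0.6628

σ√T = 0.33·√0.08333 = 0.0953
ln(S/K) + (r + σ²/2)T = ln(147/142) + (0.008 + 0.33²/2)·0.08333 = 0.0346 + 0.0052 = 0.0398
d₁ = 0.0398 / 0.0953 = 0.4179 → 0.42
N(d₁) = N(0.42) = 0.6628
Δ_call = N(d₁) = 0.6628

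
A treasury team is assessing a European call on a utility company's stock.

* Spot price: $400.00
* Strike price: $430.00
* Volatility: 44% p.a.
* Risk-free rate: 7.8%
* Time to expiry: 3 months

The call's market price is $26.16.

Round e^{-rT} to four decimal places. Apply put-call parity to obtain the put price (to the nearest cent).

$47.86

exp(−rT) = exp(−0.078·0.25) = 0.9807
Put-call parity: C − P = S − K·e^(−rT) = 400 − 430·0.9807 = 400 − 421.7010 = -21.7010
P = C − (C − P) = 26.16 − (-21.7010) = 47.8610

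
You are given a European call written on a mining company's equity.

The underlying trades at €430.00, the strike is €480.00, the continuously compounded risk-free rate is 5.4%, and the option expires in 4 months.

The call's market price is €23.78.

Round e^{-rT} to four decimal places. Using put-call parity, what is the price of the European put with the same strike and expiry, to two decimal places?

€65.24

e^(−rT) = e^(−0.054·0.3333) = 0.9822
Put-call parity: C − P = S − K·e^(−rT) = 430 − 480·0.9822 = 430 − 471.4560 = -41.4560
P = C − (C − P) = 23.78 − (-41.4560) = 65.2360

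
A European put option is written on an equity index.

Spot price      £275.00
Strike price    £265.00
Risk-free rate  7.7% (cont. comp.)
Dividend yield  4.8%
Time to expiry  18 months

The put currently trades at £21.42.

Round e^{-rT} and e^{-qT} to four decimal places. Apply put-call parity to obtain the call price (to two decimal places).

e^(−qT) = e^(−0.048·1.5) = 0.9305;  e^(−rT) = e^(−0.077·1.5) = 0.8909
Put-call parity: C − P = S·e^(−qT) − K·e^(−rT) = 275·0.9305 − 265·0.8909 = 255.8875 − 236.0885 = 19.7990
C = P + (C − P) = 21.42 + (19.7990) = 41.2190

£41.22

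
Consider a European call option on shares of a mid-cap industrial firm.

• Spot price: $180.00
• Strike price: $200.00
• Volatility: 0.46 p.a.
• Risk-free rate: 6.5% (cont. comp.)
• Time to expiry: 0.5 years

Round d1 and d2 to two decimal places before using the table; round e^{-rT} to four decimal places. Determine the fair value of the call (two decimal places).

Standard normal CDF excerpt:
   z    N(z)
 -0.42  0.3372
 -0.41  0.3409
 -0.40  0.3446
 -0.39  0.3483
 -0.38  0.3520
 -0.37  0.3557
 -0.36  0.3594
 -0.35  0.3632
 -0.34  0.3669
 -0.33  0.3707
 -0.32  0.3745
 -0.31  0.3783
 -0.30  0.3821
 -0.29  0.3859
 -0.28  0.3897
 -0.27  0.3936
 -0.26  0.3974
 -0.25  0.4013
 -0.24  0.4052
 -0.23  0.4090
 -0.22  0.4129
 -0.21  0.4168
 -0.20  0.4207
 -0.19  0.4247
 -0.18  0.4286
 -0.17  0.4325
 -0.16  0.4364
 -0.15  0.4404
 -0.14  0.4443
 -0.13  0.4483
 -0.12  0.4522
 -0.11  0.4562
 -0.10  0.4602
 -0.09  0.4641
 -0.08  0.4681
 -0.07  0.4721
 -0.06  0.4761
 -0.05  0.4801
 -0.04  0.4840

$18.27

σ√T = 0.46·√0.5 = 0.3253
d₁ = [ln(180/200) + (0.065 + 0.46²/2)·0.5] / 0.3253 = [-0.1054 + 0.0854] / 0.3253 = -0.0614 → -0.06
d₂ = d₁ − σ√T = -0.0614 − 0.3253 = -0.3866 → -0.39
exp(−rT) = exp(−0.065·0.5) = 0.9680
N(d₁) = N(-0.06) = 0.4761;  N(d₂) = N(-0.39) = 0.3483
C = 180·0.4761 − 200·0.9680·0.3483 = 85.6980 − 67.4309 = 18.2671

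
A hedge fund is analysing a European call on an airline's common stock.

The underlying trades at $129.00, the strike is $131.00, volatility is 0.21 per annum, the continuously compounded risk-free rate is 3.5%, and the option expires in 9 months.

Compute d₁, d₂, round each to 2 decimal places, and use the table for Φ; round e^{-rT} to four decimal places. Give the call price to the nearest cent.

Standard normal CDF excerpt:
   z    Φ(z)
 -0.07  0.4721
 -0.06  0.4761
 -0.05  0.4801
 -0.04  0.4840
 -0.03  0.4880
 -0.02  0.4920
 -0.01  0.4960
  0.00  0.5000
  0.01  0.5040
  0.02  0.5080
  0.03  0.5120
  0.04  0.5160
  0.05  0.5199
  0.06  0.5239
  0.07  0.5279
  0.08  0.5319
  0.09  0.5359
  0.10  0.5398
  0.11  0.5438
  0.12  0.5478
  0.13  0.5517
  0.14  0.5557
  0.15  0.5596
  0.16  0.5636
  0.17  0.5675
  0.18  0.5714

σ√T = 0.21·√0.75 = 0.1819
ln(S/K) + (r + σ²/2)T = ln(129/131) + (0.035 + 0.21²/2)·0.75 = -0.0154 + 0.0428 = 0.0274
d₁ = 0.0274 / 0.1819 = 0.1507 → 0.15
d₂ = d₁ − σ√T = 0.1507 − 0.1819 = -0.0312 → -0.03
e^(−rT) = e^(−0.035·0.75) = 0.9741
C = 129·N(0.15) − 131·0.9741·N(-0.03) = 129·0.5596 − 131·0.9741·0.4880 = 72.1884 − 62.2723 = 9.9161

$9.92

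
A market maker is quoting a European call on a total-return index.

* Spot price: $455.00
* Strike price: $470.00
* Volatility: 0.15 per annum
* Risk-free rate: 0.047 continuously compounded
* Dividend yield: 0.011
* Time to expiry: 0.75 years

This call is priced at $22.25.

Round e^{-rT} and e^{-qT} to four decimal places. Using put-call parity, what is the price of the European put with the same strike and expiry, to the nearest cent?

$24.72

e^(−qT) = e^(−0.011·0.75) = 0.9918;  e^(−rT) = e^(−0.047·0.75) = 0.9654
Put-call parity: C − P = S·e^(−qT) − K·e^(−rT) = 455·0.9918 − 470·0.9654 = 451.2690 − 453.7380 = -2.4690
P = C − (C − P) = 22.25 − (-2.4690) = 24.7190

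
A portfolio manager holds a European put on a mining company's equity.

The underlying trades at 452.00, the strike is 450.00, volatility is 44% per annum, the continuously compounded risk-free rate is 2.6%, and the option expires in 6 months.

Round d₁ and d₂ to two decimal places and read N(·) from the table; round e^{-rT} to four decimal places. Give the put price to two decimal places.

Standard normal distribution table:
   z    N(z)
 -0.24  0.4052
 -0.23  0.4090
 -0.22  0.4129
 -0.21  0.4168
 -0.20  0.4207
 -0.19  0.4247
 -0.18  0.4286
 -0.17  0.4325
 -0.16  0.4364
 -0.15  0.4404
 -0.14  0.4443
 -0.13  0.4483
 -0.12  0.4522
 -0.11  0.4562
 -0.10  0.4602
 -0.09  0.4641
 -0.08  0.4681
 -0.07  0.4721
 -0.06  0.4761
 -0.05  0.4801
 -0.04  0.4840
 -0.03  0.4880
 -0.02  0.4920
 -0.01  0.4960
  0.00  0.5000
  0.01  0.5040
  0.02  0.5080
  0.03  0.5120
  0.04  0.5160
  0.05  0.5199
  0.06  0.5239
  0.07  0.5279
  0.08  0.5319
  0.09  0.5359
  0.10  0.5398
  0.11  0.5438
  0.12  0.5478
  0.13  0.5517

T = 0.5;  σ√T = 0.3111
d₁ = [ln(452/450) + (0.026 + 0.44²/2)·0.5] / 0.3111 = [0.0044 + 0.0614] / 0.3111 = 0.2116 which rounds to 0.21
d₂ = d₁ − σ√T = 0.2116 − 0.3111 = -0.0995 which rounds to -0.10
exp(−rT) = exp(−0.026·0.5) = 0.9871
P = 450·0.9871·N(0.10) − 452·N(-0.21) = 450·0.9871·0.5398 − 452·0.4168 = 239.7765 − 188.3936 = 51.3829

51.38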